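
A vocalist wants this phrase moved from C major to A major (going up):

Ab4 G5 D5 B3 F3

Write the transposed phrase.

From C up to A is a major sixth; apply that to each pitch.
Ab4 → F5
G5 → E6
D5 → B5
B3 → G#4
F3 → D4

F5 E6 B5 G#4 D4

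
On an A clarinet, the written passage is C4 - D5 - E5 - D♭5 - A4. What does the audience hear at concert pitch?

A3 B4 C#5 Bb4 F#4

Written C4 on the A clarinet sounds as A3, a minor third lower; apply that shift to every note.
C4 -> A3
D5 -> B4
E5 -> C#5
Db5 -> Bb4
A4 -> F#4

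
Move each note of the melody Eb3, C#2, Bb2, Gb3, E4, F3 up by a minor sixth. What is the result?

Cb4 A2 Gb3 Ebb4 C5 Db4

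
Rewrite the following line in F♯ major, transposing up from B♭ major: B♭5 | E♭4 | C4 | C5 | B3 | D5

F#6 B4 G#4 G#5 F##4 A#5

B♭ major to F♯ major up is an augmented fifth, so every note moves up by that interval.
Bb5 becomes F#6
Eb4 becomes B4
C4 becomes G#4
C5 becomes G#5
B3 becomes F##4
D5 becomes A#5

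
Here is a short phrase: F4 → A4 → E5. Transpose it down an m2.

E4 G#4 D#5

A minor second down from F4 gives E4.
A minor second down from A4 gives G#4.
E5: a second down reaches D, and 1 semitone makes it D#5.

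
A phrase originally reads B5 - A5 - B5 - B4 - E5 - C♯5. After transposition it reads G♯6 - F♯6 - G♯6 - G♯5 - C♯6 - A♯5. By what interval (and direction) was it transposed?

From B5 to G#6 is 6 letter names — a sixth of some quality.
B5 to G#6 is 9 semitones, which makes it a major sixth; the second version is higher, so the direction is up.
Checking another pair — C#5 → A#5 — gives the same interval.

up a major sixth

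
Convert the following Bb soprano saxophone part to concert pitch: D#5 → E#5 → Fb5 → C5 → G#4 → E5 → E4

The Bb soprano saxophone sounds a major second below written, so transpose each written note down a major second.
D#5 -> C#5
E#5 -> D#5
Fb5 -> Ebb5
C5 -> Bb4
G#4 -> F#4
E5 -> D5
E4 -> D4

C#5 D#5 Ebb5 Bb4 F#4 D5 D4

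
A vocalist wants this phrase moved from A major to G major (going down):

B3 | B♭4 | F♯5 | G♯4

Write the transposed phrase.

A3 Ab4 E5 F#4

From A down to G is a major second; apply that to each pitch.
B3 gives A3
Bb4 gives Ab4
F#5 gives E5
G#4 gives F#4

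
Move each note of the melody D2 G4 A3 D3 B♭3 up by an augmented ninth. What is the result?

E#3 A#5 B#4 E#4 C#5

D2 up an augmented ninth is E#3.
G4 up an augmented ninth is A#5.
An augmented ninth up from A3 gives B#4.
D3: a ninth up reaches E, and 15 semitones makes it E#4.
Bb3: a ninth up reaches C, and 15 semitones makes it C#5.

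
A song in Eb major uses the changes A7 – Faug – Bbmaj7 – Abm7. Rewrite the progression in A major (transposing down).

D#7 Baug Emaj7 Dm7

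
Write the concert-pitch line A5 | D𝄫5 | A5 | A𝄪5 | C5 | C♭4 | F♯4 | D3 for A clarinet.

Written C4 sounds as A3 on the A clarinet, so concert pitches are written a minor third up.
A5 → C6
Dbb5 → Fbb5
A5 → C6
A##5 → C##6
C5 → Eb5
Cb4 → Ebb4
F#4 → A4
D3 → F3

C6 Fbb5 C6 C##6 Eb5 Ebb4 A4 F3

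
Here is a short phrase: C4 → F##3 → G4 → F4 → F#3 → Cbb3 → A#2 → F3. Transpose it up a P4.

F4 B#3 C5 Bb4 B3 Fbb3 D#3 Bb3

C4 gives F4
F##3 gives B#3
G4 gives C5
F4 gives Bb4
F#3 gives B3
Cbb3 gives Fbb3
A#2 gives D#3
F3 gives Bb3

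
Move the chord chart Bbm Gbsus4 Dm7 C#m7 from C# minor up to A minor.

C# minor up to A minor is a minor sixth; each chord root moves by that interval while the quality stays the same.
Bbm: root Bb up a minor sixth → Gb, giving Gbm.
Gbsus4: root Gb up a minor sixth → Ebb, giving Ebbsus4.
Dm7: root D up a minor sixth → Bb, giving Bbm7.
C#m7: root C# up a minor sixth → A, giving Am7.

Gbm Ebbsus4 Bbm7 Am7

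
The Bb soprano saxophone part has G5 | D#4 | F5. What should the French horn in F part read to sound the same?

C6 G#4 Bb5

First find concert pitch: the Bb soprano saxophone sounds a major second below written, so G5 D#4 F5 sounds F5 C#4 Eb5.
Then write for French horn in F: it sounds a perfect fifth below written, so the part must be a perfect fifth above concert.
F5 → C6
C#4 → G#4
Eb5 → Bb5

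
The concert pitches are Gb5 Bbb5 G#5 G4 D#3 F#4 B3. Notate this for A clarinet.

Written C4 sounds as A3 on the A clarinet, so concert pitches are written a minor third up.
Gb5 -> Bbb5
Bbb5 -> Dbb6
G#5 -> B5
G4 -> Bb4
D#3 -> F#3
F#4 -> A4
B3 -> D4

Bbb5 Dbb6 B5 Bb4 F#3 A4 D4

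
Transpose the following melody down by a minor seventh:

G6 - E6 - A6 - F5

A5 F#5 B5 G4

G6 -> A5
E6 -> F#5
A6 -> B5
F5 -> G4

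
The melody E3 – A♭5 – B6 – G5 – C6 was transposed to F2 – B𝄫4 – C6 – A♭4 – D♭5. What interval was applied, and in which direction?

down a major seventh

From E3 to F2 is 7 letter names — a seventh of some quality.
F2 to E3 is 11 semitones, which makes it a major seventh; the second version is lower, so the direction is down.
Checking another pair — C6 → Db5 — gives the same interval.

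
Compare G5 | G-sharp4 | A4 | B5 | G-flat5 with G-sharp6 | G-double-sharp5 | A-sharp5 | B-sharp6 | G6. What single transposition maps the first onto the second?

Take the first pair: G5 → G#6. G to G spans 8 letter names, so the interval is some kind of octave.
G5 to G#6 is 13 semitones, which makes it an augmented octave; the second version is higher, so the direction is up.
Checking another pair — Gb5 → G6 — gives the same interval.

up an augmented octave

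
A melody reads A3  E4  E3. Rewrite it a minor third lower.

A minor third down from A3 gives F#3.
E4 down a minor third is C#4.
E3: a third down reaches C, and 3 semitones makes it C#3.

F#3 C#4 C#3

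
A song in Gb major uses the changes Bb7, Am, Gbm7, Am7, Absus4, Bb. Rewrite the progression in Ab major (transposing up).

Gb major up to Ab major is a major second; each chord root moves by that interval while the quality stays the same.
Bb7: root Bb up a major second → C, giving C7.
Am: root A up a major second → B, giving Bm.
Gbm7: root Gb up a major second → Ab, giving Abm7.
Am7: root A up a major second → B, giving Bm7.
Absus4: root Ab up a major second → Bb, giving Bbsus4.
Bb: root Bb up a major second → C, giving C.

C7 Bm Abm7 Bm7 Bbsus4 C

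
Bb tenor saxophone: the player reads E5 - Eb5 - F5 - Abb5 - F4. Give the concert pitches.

D4 Db4 Eb4 Gbb4 Eb3

The Bb tenor saxophone sounds a major ninth below written, so transpose each written note down a major ninth.
E5 -> D4
Eb5 -> Db4
F5 -> Eb4
Abb5 -> Gbb4
F4 -> Eb3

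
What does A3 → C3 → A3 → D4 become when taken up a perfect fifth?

A3 up a perfect fifth is E4.
A perfect fifth up from C3 gives G3.
A3 up a perfect fifth is E4.
A perfect fifth up from D4 gives A4.

E4 G3 E4 A4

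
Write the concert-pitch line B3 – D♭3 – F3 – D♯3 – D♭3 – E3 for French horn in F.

Written C4 sounds as F3 on the French horn in F, so concert pitches are written a perfect fifth up.
B3 becomes F#4
Db3 becomes Ab3
F3 becomes C4
D#3 becomes A#3
Db3 becomes Ab3
E3 becomes B3

F#4 Ab3 C4 A#3 Ab3 B3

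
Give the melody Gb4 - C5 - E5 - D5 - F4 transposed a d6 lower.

B3 E#4 G##4 F##4 A#3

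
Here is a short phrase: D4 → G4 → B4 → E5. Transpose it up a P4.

A perfect fourth up from D4 gives G4.
G4 up a perfect fourth is C5.
B4: a fourth up reaches E, and 5 semitones makes it E5.
E5 up a perfect fourth is A5.

G4 C5 E5 A5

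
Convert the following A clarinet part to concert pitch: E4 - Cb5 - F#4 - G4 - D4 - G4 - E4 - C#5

The A clarinet sounds a minor third below written, so transpose each written note down a minor third.
E4 to C#4
Cb5 to Ab4
F#4 to D#4
G4 to E4
D4 to B3
G4 to E4
E4 to C#4
C#5 to A#4

C#4 Ab4 D#4 E4 B3 E4 C#4 A#4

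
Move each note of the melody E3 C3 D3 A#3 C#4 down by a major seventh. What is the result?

F2 Db2 Eb2 B2 D3

E3 → F2
C3 → Db2
D3 → Eb2
A#3 → B2
C#4 → D3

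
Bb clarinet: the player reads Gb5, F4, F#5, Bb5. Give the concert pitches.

Fb5 Eb4 E5 Ab5

Written C4 on the Bb clarinet sounds as Bb3, a major second lower; apply that shift to every note.
Gb5 gives Fb5
F4 gives Eb4
F#5 gives E5
Bb5 gives Ab5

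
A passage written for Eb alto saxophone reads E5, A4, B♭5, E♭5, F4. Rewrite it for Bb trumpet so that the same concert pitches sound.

First find concert pitch: the Eb alto saxophone sounds a major sixth below written, so E5 A4 B♭5 E♭5 F4 sounds G4 C4 Db5 Gb4 Ab3.
Then write for Bb trumpet: it sounds a major second below written, so the part must be a major second above concert.
G4 → A4
C4 → D4
Db5 → Eb5
Gb4 → Ab4
Ab3 → Bb3

A4 D4 Eb5 Ab4 Bb3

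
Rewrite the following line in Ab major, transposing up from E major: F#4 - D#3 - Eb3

From E up to Ab is a diminished fourth; apply that to each pitch.
F#4 → Bb4
D#3 → G3
Eb3 → Abb3

Bb4 G3 Abb3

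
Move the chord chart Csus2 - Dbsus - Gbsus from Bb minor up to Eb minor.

Bb minor up to Eb minor is a perfect fourth; each chord root moves by that interval while the quality stays the same.
Csus2: root C up a perfect fourth → F, giving Fsus2.
Dbsus: root Db up a perfect fourth → Gb, giving Gbsus.
Gbsus: root Gb up a perfect fourth → Cb, giving Cbsus.

Fsus2 Gbsus Cbsus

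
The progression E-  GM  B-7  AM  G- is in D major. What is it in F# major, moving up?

D major up to F# major is a major third; each chord root moves by that interval while the quality stays the same.
E-: root E up a major third → G#, giving G#-.
GM: root G up a major third → B, giving BM.
B-7: root B up a major third → D#, giving D#-7.
AM: root A up a major third → C#, giving C#M.
G-: root G up a major third → B, giving B-.

G#- BM D#-7 C#M B-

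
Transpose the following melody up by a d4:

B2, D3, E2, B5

Eb3 Gb3 Ab2 Eb6

B2 to Eb3
D3 to Gb3
E2 to Ab2
B5 to Eb6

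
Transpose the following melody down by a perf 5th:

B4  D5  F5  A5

E4 G4 Bb4 D5

B4: a fifth down reaches E, and 7 semitones makes it E4.
D5: a fifth down reaches G, and 7 semitones makes it G4.
F5 down a perfect fifth is Bb4.
A5: a fifth down reaches D, and 7 semitones makes it D5.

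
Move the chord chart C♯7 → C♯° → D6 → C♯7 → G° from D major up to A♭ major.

G7 G° Ab6 G7 Db°

D major up to A♭ major is a diminished fifth; each chord root moves by that interval while the quality stays the same.
C♯7: root C♯ up a diminished fifth → G, giving G7.
C♯°: root C♯ up a diminished fifth → G, giving G°.
D6: root D up a diminished fifth → Ab, giving Ab6.
C♯7: root C♯ up a diminished fifth → G, giving G7.
G°: root G up a diminished fifth → Db, giving Db°.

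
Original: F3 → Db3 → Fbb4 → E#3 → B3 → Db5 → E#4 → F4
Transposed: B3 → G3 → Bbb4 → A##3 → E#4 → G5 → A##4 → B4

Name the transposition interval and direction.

Take the first pair: F3 → B3. F to B spans 4 letter names, so the interval is some kind of fourth.
F3 to B3 is 6 semitones, which makes it an augmented fourth; the second version is higher, so the direction is up.
Checking another pair — F4 → B4 — gives the same interval.

up an augmented fourth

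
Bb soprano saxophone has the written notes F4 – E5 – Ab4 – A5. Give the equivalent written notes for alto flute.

Ab4 G5 Cb5 C6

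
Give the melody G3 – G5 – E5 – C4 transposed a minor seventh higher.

G3 -> F4
G5 -> F6
E5 -> D6
C4 -> Bb4

F4 F6 D6 Bb4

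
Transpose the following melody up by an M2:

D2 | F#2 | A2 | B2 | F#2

E2 G#2 B2 C#3 G#2

D2 becomes E2
F#2 becomes G#2
A2 becomes B2
B2 becomes C#3
F#2 becomes G#2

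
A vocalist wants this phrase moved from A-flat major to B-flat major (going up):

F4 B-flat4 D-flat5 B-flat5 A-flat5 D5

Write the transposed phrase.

G4 C5 Eb5 C6 Bb5 E5

From A-flat up to B-flat is a major second; apply that to each pitch.
F4 to G4
Bb4 to C5
Db5 to Eb5
Bb5 to C6
Ab5 to Bb5
D5 to E5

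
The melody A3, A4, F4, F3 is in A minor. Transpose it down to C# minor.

From A down to C# is a minor sixth; apply that to each pitch.
A3 to C#3
A4 to C#4
F4 to A3
F3 to A2

C#3 C#4 A3 A2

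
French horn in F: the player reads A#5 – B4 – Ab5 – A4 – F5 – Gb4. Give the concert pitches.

D#5 E4 Db5 D4 Bb4 Cb4

Written C4 on the French horn in F sounds as F3, a perfect fifth lower; apply that shift to every note.
A#5 becomes D#5
B4 becomes E4
Ab5 becomes Db5
A4 becomes D4
F5 becomes Bb4
Gb4 becomes Cb4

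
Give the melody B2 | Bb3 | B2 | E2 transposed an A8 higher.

B2 to B#3
Bb3 to B4
B2 to B#3
E2 to E#3

B#3 B4 B#3 E#3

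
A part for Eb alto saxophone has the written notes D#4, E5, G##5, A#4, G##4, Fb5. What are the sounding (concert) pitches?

F#3 G4 B#4 C#4 B#3 Abb4

Written C4 on the Eb alto saxophone sounds as Eb3, a major sixth lower; apply that shift to every note.
D#4 -> F#3
E5 -> G4
G##5 -> B#4
A#4 -> C#4
G##4 -> B#3
Fb5 -> Abb4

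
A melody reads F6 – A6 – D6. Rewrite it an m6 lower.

A5 C#6 F#5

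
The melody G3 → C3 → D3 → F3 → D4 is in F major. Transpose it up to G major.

A3 D3 E3 G3 E4

F major to G major up is a major second, so every note moves up by that interval.
G3 -> A3
C3 -> D3
D3 -> E3
F3 -> G3
D4 -> E4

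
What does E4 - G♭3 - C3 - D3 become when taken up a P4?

A4 Cb4 F3 G3

E4 -> A4
Gb3 -> Cb4
C3 -> F3
D3 -> G3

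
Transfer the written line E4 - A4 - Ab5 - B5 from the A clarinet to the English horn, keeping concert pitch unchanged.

G#4 C#5 C6 D#6

First find concert pitch: the A clarinet sounds a minor third below written, so E4 A4 Ab5 B5 sounds C#4 F#4 F5 G#5.
Then write for English horn: it sounds a perfect fifth below written, so the part must be a perfect fifth above concert.
C#4 → G#4
F#4 → C#5
F5 → C6
G#5 → D#6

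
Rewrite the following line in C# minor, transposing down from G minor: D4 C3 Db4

G#3 F#2 G3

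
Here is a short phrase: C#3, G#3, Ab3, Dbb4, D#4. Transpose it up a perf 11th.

C#3: an eleventh up reaches F, and 17 semitones makes it F#4.
A perfect eleventh up from G#3 gives C#5.
Ab3 up a perfect eleventh is Db5.
Dbb4: an eleventh up reaches G, and 17 semitones makes it Gbb5.
D#4: an eleventh up reaches G, and 17 semitones makes it G#5.

F#4 C#5 Db5 Gbb5 G#5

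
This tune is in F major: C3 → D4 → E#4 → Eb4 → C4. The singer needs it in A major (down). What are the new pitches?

From F down to A is a minor sixth; apply that to each pitch.
C3 becomes E2
D4 becomes F#3
E#4 becomes G##3
Eb4 becomes G3
C4 becomes E3

E2 F#3 G##3 G3 E3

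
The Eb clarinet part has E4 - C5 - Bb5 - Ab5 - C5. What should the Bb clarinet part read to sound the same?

A4 F5 Eb6 Db6 F5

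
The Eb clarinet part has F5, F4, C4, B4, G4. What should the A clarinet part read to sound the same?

First find concert pitch: the Eb clarinet sounds a minor third above written, so F5 F4 C4 B4 G4 sounds Ab5 Ab4 Eb4 D5 Bb4.
Then write for A clarinet: it sounds a minor third below written, so the part must be a minor third above concert.
Ab5 → Cb6
Ab4 → Cb5
Eb4 → Gb4
D5 → F5
Bb4 → Db5

Cb6 Cb5 Gb4 F5 Db5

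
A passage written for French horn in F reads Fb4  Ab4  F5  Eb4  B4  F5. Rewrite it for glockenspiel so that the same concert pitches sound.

Bbb1 Db2 Bb2 Ab1 E2 Bb2

First find concert pitch: the French horn in F sounds a perfect fifth below written, so Fb4 Ab4 F5 Eb4 B4 F5 sounds Bbb3 Db4 Bb4 Ab3 E4 Bb4.
Then write for glockenspiel: it sounds a perfect fifteenth above written, so the part must be a perfect fifteenth below concert.
Bbb3 → Bbb1
Db4 → Db2
Bb4 → Bb2
Ab3 → Ab1
E4 → E2
Bb4 → Bb2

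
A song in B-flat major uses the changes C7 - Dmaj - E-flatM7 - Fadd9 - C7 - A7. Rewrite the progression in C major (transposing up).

D7 Emaj FM7 Gadd9 D7 B7

B-flat major up to C major is a major second; each chord root moves by that interval while the quality stays the same.
C7: root C up a major second → D, giving D7.
Dmaj: root D up a major second → E, giving Emaj.
E-flatM7: root E-flat up a major second → F, giving FM7.
Fadd9: root F up a major second → G, giving Gadd9.
C7: root C up a major second → D, giving D7.
A7: root A up a major second → B, giving B7.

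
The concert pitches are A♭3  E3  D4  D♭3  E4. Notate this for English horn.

Eb4 B3 A4 Ab3 B4

The English horn sounds a perfect fifth below written, so the written part must be a perfect fifth above concert — transpose each note up.
Ab3 gives Eb4
E3 gives B3
D4 gives A4
Db3 gives Ab3
E4 gives B4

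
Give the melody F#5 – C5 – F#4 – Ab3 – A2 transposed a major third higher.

A#5 E5 A#4 C4 C#3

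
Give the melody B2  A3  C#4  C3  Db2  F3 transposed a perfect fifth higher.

B2: a fifth up reaches F, and 7 semitones makes it F#3.
A3: a fifth up reaches E, and 7 semitones makes it E4.
C#4 up a perfect fifth is G#4.
A perfect fifth up from C3 gives G3.
A perfect fifth up from Db2 gives Ab2.
F3: a fifth up reaches C, and 7 semitones makes it C4.

F#3 E4 G#4 G3 Ab2 C4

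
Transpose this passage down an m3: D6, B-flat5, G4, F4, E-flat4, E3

B5 G5 E4 D4 C4 C#3

D6 → B5
Bb5 → G5
G4 → E4
F4 → D4
Eb4 → C4
E3 → C#3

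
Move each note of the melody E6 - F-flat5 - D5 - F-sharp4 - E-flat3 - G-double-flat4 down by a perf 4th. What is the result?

E6 down a perfect fourth is B5.
Fb5: a fourth down reaches C, and 5 semitones makes it Cb5.
A perfect fourth down from D5 gives A4.
A perfect fourth down from F#4 gives C#4.
Eb3 down a perfect fourth is Bb2.
Gbb4 down a perfect fourth is Dbb4.

B5 Cb5 A4 C#4 Bb2 Dbb4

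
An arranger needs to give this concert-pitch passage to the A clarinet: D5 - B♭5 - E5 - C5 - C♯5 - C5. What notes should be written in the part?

F5 Db6 G5 Eb5 E5 Eb5

The A clarinet sounds a minor third below written, so the written part must be a minor third above concert — transpose each note up.
D5 to F5
Bb5 to Db6
E5 to G5
C5 to Eb5
C#5 to E5
C5 to Eb5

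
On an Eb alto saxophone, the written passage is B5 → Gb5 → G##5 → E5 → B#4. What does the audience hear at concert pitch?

Written C4 on the Eb alto saxophone sounds as Eb3, a major sixth lower; apply that shift to every note.
B5 to D5
Gb5 to Bbb4
G##5 to B#4
E5 to G4
B#4 to D#4

D5 Bbb4 B#4 G4 D#4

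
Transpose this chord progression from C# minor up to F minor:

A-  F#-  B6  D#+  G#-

C# minor up to F minor is a diminished fourth; each chord root moves by that interval while the quality stays the same.
A-: root A up a diminished fourth → Db, giving Db-.
F#-: root F# up a diminished fourth → Bb, giving Bb-.
B6: root B up a diminished fourth → Eb, giving Eb6.
D#+: root D# up a diminished fourth → G, giving G+.
G#-: root G# up a diminished fourth → C, giving C-.

Db- Bb- Eb6 G+ C-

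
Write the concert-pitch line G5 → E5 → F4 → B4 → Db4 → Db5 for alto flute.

The alto flute sounds a perfect fourth below written, so the written part must be a perfect fourth above concert — transpose each note up.
G5 -> C6
E5 -> A5
F4 -> Bb4
B4 -> E5
Db4 -> Gb4
Db5 -> Gb5

C6 A5 Bb4 E5 Gb4 Gb5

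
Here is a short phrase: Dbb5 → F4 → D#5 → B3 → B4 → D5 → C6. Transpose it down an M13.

Fbb3 Ab2 F#3 D2 D3 F3 Eb4

Dbb5: a thirteenth down reaches F, and 21 semitones makes it Fbb3.
A major thirteenth down from F4 gives Ab2.
D#5: a thirteenth down reaches F, and 21 semitones makes it F#3.
A major thirteenth down from B3 gives D2.
A major thirteenth down from B4 gives D3.
A major thirteenth down from D5 gives F3.
C6 down a major thirteenth is Eb4.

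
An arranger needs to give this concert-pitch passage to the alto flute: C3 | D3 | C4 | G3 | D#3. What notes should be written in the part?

F3 G3 F4 C4 G#3

Written C4 sounds as G3 on the alto flute, so concert pitches are written a perfect fourth up.
C3 → F3
D3 → G3
C4 → F4
G3 → C4
D#3 → G#3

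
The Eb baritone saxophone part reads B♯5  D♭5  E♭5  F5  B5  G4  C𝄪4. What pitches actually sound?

D#4 Fb3 Gb3 Ab3 D4 Bb2 E#2

Written C4 on the Eb baritone saxophone sounds as Eb2, a major thirteenth lower; apply that shift to every note.
B#5 to D#4
Db5 to Fb3
Eb5 to Gb3
F5 to Ab3
B5 to D4
G4 to Bb2
C##4 to E#2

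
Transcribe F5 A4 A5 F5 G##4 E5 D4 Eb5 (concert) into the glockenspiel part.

F3 A2 A3 F3 G##2 E3 D2 Eb3

The glockenspiel sounds a perfect fifteenth above written, so the written part must be a perfect fifteenth below concert — transpose each note down.
F5 to F3
A4 to A2
A5 to A3
F5 to F3
G##4 to G##2
E5 to E3
D4 to D2
Eb5 to Eb3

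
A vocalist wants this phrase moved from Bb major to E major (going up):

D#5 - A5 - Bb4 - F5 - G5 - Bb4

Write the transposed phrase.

From Bb up to E is an augmented fourth; apply that to each pitch.
D#5 -> G##5
A5 -> D#6
Bb4 -> E5
F5 -> B5
G5 -> C#6
Bb4 -> E5

G##5 D#6 E5 B5 C#6 E5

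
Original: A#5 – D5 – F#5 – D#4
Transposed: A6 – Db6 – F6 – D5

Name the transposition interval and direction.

up a diminished octave

Take the first pair: A#5 → A6. A to A spans 8 letter names, so the interval is some kind of octave.
A#5 to A6 is 11 semitones, which makes it a diminished octave; the second version is higher, so the direction is up.
Checking another pair — D#4 → D5 — gives the same interval.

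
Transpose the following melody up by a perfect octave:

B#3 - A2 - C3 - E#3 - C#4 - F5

B#3: an octave up reaches B, and 12 semitones makes it B#4.
A2 up a perfect octave is A3.
C3 up a perfect octave is C4.
A perfect octave up from E#3 gives E#4.
C#4 up a perfect octave is C#5.
F5 up a perfect octave is F6.

B#4 A3 C4 E#4 C#5 F6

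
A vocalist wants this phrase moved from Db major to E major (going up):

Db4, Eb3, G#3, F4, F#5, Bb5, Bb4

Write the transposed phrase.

E4 F#3 A##3 G#4 G##5 C#6 C#5

Db major to E major up is an augmented second, so every note moves up by that interval.
Db4 -> E4
Eb3 -> F#3
G#3 -> A##3
F4 -> G#4
F#5 -> G##5
Bb5 -> C#6
Bb4 -> C#5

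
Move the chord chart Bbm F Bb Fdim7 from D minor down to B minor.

Gm D G Ddim7

D minor down to B minor is a minor third; each chord root moves by that interval while the quality stays the same.
Bbm: root Bb down a minor third → G, giving Gm.
F: root F down a minor third → D, giving D.
Bb: root Bb down a minor third → G, giving G.
Fdim7: root F down a minor third → D, giving Ddim7.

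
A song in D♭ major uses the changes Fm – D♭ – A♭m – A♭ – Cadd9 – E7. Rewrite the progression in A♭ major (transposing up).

D♭ major up to A♭ major is a perfect fifth; each chord root moves by that interval while the quality stays the same.
Fm: root F up a perfect fifth → C, giving Cm.
D♭: root D♭ up a perfect fifth → Ab, giving Ab.
A♭m: root A♭ up a perfect fifth → Eb, giving Ebm.
A♭: root A♭ up a perfect fifth → Eb, giving Eb.
Cadd9: root C up a perfect fifth → G, giving Gadd9.
E7: root E up a perfect fifth → B, giving B7.

Cm Ab Ebm Eb Gadd9 B7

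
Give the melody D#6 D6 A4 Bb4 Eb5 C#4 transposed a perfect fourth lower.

A#5 A5 E4 F4 Bb4 G#3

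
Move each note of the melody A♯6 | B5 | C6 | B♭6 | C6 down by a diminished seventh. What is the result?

B##5 C##5 D#5 C#6 D#5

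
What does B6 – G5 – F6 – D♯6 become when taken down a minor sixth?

D#6 B4 A5 F##5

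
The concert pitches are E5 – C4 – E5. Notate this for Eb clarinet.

C#5 A3 C#5

Written C4 sounds as Eb4 on the Eb clarinet, so concert pitches are written a minor third down.
E5 -> C#5
C4 -> A3
E5 -> C#5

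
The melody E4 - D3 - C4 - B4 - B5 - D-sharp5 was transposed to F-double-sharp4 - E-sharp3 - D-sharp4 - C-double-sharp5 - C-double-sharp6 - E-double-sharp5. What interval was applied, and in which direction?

Take the first pair: E4 → F##4. E to F spans 2 letter names, so the interval is some kind of second.
E4 to F##4 is 3 semitones, which makes it an augmented second; the second version is higher, so the direction is up.
Checking another pair — D#5 → E##5 — gives the same interval.

up an augmented second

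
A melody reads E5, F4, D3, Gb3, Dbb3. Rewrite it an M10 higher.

G#6 A5 F#4 Bb4 Fb4

E5 up a major tenth is G#6.
A major tenth up from F4 gives A5.
D3: a tenth up reaches F, and 16 semitones makes it F#4.
A major tenth up from Gb3 gives Bb4.
Dbb3: a tenth up reaches F, and 16 semitones makes it Fb4.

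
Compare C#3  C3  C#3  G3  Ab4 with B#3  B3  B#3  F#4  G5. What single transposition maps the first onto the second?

From C#3 to B#3 is 7 letter names — a seventh of some quality.
C#3 to B#3 is 11 semitones, which makes it a major seventh; the second version is higher, so the direction is up.
Checking another pair — Ab4 → G5 — gives the same interval.

up a major seventh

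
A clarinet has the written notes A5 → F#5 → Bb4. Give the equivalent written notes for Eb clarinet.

First find concert pitch: the A clarinet sounds a minor third below written, so A5 F#5 Bb4 sounds F#5 D#5 G4.
Then write for Eb clarinet: it sounds a minor third above written, so the part must be a minor third below concert.
F#5 → D#5
D#5 → B#4
G4 → E4

D#5 B#4 E4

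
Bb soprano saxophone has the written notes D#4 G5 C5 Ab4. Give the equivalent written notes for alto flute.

First find concert pitch: the Bb soprano saxophone sounds a major second below written, so D#4 G5 C5 Ab4 sounds C#4 F5 Bb4 Gb4.
Then write for alto flute: it sounds a perfect fourth below written, so the part must be a perfect fourth above concert.
C#4 → F#4
F5 → Bb5
Bb4 → Eb5
Gb4 → Cb5

F#4 Bb5 Eb5 Cb5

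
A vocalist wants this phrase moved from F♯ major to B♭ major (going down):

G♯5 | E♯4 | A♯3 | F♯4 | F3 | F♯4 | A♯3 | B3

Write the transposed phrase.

C5 A3 D3 Bb3 Bbb2 Bb3 D3 Eb3

From F♯ down to B♭ is an augmented fifth; apply that to each pitch.
G#5 becomes C5
E#4 becomes A3
A#3 becomes D3
F#4 becomes Bb3
F3 becomes Bbb2
F#4 becomes Bb3
A#3 becomes D3
B3 becomes Eb3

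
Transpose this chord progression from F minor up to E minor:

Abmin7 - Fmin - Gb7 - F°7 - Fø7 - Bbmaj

F minor up to E minor is a major seventh; each chord root moves by that interval while the quality stays the same.
Abmin7: root Ab up a major seventh → G, giving Gmin7.
Fmin: root F up a major seventh → E, giving Emin.
Gb7: root Gb up a major seventh → F, giving F7.
F°7: root F up a major seventh → E, giving E°7.
Fø7: root F up a major seventh → E, giving Eø7.
Bbmaj: root Bb up a major seventh → A, giving Amaj.

Gmin7 Emin F7 E°7 Eø7 Amaj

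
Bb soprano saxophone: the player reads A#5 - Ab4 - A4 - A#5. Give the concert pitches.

Written C4 on the Bb soprano saxophone sounds as Bb3, a major second lower; apply that shift to every note.
A#5 → G#5
Ab4 → Gb4
A4 → G4
A#5 → G#5

G#5 Gb4 G4 G#5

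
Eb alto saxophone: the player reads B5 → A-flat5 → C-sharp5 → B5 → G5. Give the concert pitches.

The Eb alto saxophone sounds a major sixth below written, so transpose each written note down a major sixth.
B5 -> D5
Ab5 -> Cb5
C#5 -> E4
B5 -> D5
G5 -> Bb4

D5 Cb5 E4 D5 Bb4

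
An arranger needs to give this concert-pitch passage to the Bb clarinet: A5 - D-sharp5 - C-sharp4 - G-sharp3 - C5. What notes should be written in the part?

The Bb clarinet sounds a major second below written, so the written part must be a major second above concert — transpose each note up.
A5 becomes B5
D#5 becomes E#5
C#4 becomes D#4
G#3 becomes A#3
C5 becomes D5

B5 E#5 D#4 A#3 D5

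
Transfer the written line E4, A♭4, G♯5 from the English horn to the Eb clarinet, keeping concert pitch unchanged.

First find concert pitch: the English horn sounds a perfect fifth below written, so E4 A♭4 G♯5 sounds A3 Db4 C#5.
Then write for Eb clarinet: it sounds a minor third above written, so the part must be a minor third below concert.
A3 → F#3
Db4 → Bb3
C#5 → A#4

F#3 Bb3 A#4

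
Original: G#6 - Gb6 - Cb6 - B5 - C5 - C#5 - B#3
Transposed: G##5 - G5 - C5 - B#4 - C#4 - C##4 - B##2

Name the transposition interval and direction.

down a diminished octave

From G#6 to G##5 is 8 letter names — an octave of some quality.
G##5 to G#6 is 11 semitones, which makes it a diminished octave; the second version is lower, so the direction is down.
Checking another pair — B#3 → B##2 — gives the same interval.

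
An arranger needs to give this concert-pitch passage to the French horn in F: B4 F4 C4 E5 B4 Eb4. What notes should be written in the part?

F#5 C5 G4 B5 F#5 Bb4

The French horn in F sounds a perfect fifth below written, so the written part must be a perfect fifth above concert — transpose each note up.
B4 → F#5
F4 → C5
C4 → G4
E5 → B5
B4 → F#5
Eb4 → Bb4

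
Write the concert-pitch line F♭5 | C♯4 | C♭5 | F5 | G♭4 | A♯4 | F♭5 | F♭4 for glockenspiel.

The glockenspiel sounds a perfect fifteenth above written, so the written part must be a perfect fifteenth below concert — transpose each note down.
Fb5 becomes Fb3
C#4 becomes C#2
Cb5 becomes Cb3
F5 becomes F3
Gb4 becomes Gb2
A#4 becomes A#2
Fb5 becomes Fb3
Fb4 becomes Fb2

Fb3 C#2 Cb3 F3 Gb2 A#2 Fb3 Fb2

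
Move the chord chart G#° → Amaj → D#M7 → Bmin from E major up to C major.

E major up to C major is a minor sixth; each chord root moves by that interval while the quality stays the same.
G#°: root G# up a minor sixth → E, giving E°.
Amaj: root A up a minor sixth → F, giving Fmaj.
D#M7: root D# up a minor sixth → B, giving BM7.
Bmin: root B up a minor sixth → G, giving Gmin.

E° Fmaj BM7 Gmin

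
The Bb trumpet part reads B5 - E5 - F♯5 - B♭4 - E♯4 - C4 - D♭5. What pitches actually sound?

The Bb trumpet sounds a major second below written, so transpose each written note down a major second.
B5 gives A5
E5 gives D5
F#5 gives E5
Bb4 gives Ab4
E#4 gives D#4
C4 gives Bb3
Db5 gives Cb5

A5 D5 E5 Ab4 D#4 Bb3 Cb5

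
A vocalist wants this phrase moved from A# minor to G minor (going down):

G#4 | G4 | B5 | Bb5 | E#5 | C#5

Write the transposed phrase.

F4 Fb4 Ab5 Abb5 D5 Bb4

From A# down to G is an augmented second; apply that to each pitch.
G#4 becomes F4
G4 becomes Fb4
B5 becomes Ab5
Bb5 becomes Abb5
E#5 becomes D5
C#5 becomes Bb4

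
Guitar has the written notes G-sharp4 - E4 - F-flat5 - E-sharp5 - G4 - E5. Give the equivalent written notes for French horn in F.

D#4 B3 Cb5 B#4 D4 B4

First find concert pitch: the guitar sounds a perfect octave below written, so G-sharp4 E4 F-flat5 E-sharp5 G4 E5 sounds G#3 E3 Fb4 E#4 G3 E4.
Then write for French horn in F: it sounds a perfect fifth below written, so the part must be a perfect fifth above concert.
G#3 → D#4
E3 → B3
Fb4 → Cb5
E#4 → B#4
G3 → D4
E4 → B4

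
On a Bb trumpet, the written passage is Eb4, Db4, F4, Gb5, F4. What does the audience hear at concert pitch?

Written C4 on the Bb trumpet sounds as Bb3, a major second lower; apply that shift to every note.
Eb4 -> Db4
Db4 -> Cb4
F4 -> Eb4
Gb5 -> Fb5
F4 -> Eb4

Db4 Cb4 Eb4 Fb5 Eb4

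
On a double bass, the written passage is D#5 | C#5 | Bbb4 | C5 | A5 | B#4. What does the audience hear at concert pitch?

Written C4 on the double bass sounds as C3, a perfect octave lower; apply that shift to every note.
D#5 -> D#4
C#5 -> C#4
Bbb4 -> Bbb3
C5 -> C4
A5 -> A4
B#4 -> B#3

D#4 C#4 Bbb3 C4 A4 B#3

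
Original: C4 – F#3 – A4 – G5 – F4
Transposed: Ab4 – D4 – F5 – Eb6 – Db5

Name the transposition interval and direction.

up a minor sixth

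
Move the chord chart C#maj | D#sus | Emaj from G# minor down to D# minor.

G# minor down to D# minor is a perfect fourth; each chord root moves by that interval while the quality stays the same.
C#maj: root C# down a perfect fourth → G#, giving G#maj.
D#sus: root D# down a perfect fourth → A#, giving A#sus.
Emaj: root E down a perfect fourth → B, giving Bmaj.

G#maj A#sus Bmaj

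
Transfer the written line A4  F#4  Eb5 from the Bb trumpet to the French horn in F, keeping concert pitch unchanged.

D5 B4 Ab5

First find concert pitch: the Bb trumpet sounds a major second below written, so A4 F#4 Eb5 sounds G4 E4 Db5.
Then write for French horn in F: it sounds a perfect fifth below written, so the part must be a perfect fifth above concert.
G4 → D5
E4 → B4
Db5 → Ab5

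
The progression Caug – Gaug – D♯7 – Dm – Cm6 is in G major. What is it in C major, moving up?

G major up to C major is a perfect fourth; each chord root moves by that interval while the quality stays the same.
Caug: root C up a perfect fourth → F, giving Faug.
Gaug: root G up a perfect fourth → C, giving Caug.
D♯7: root D♯ up a perfect fourth → G#, giving G#7.
Dm: root D up a perfect fourth → G, giving Gm.
Cm6: root C up a perfect fourth → F, giving Fm6.

Faug Caug G#7 Gm Fm6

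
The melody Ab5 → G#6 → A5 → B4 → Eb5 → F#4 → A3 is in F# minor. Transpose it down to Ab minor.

Cbb5 Bb5 Cb5 Db4 Gbb4 Ab3 Cb3

F# minor to Ab minor down is an augmented sixth, so every note moves down by that interval.
Ab5 -> Cbb5
G#6 -> Bb5
A5 -> Cb5
B4 -> Db4
Eb5 -> Gbb4
F#4 -> Ab3
A3 -> Cb3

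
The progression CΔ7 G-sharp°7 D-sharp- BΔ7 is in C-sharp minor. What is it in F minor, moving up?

C-sharp minor up to F minor is a diminished fourth; each chord root moves by that interval while the quality stays the same.
CΔ7: root C up a diminished fourth → Fb, giving FbΔ7.
G-sharp°7: root G-sharp up a diminished fourth → C, giving C°7.
D-sharp-: root D-sharp up a diminished fourth → G, giving G-.
BΔ7: root B up a diminished fourth → Eb, giving EbΔ7.

FbΔ7 C°7 G- EbΔ7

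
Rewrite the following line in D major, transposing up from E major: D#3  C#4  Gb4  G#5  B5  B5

C#4 B4 Fb5 F#6 A6 A6

E major to D major up is a minor seventh, so every note moves up by that interval.
D#3 to C#4
C#4 to B4
Gb4 to Fb5
G#5 to F#6
B5 to A6
B5 to A6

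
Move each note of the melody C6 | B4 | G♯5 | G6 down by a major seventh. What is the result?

Db5 C4 A4 Ab5

C6 → Db5
B4 → C4
G#5 → A4
G6 → Ab5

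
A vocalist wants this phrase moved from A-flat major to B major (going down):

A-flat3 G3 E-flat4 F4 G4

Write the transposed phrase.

B2 A#2 F#3 G#3 A#3

From A-flat down to B is a diminished seventh; apply that to each pitch.
Ab3 → B2
G3 → A#2
Eb4 → F#3
F4 → G#3
G4 → A#3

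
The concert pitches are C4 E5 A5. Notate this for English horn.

The English horn sounds a perfect fifth below written, so the written part must be a perfect fifth above concert — transpose each note up.
C4 -> G4
E5 -> B5
A5 -> E6

G4 B5 E6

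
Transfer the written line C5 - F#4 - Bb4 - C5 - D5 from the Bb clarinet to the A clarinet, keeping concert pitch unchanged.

Db5 G4 Cb5 Db5 Eb5

First find concert pitch: the Bb clarinet sounds a major second below written, so C5 F#4 Bb4 C5 D5 sounds Bb4 E4 Ab4 Bb4 C5.
Then write for A clarinet: it sounds a minor third below written, so the part must be a minor third above concert.
Bb4 → Db5
E4 → G4
Ab4 → Cb5
Bb4 → Db5
C5 → Eb5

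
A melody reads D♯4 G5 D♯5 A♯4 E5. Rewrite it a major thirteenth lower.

D#4 to F#2
G5 to Bb3
D#5 to F#3
A#4 to C#3
E5 to G3

F#2 Bb3 F#3 C#3 G3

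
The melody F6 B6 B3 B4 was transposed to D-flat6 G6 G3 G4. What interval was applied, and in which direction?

Take the first pair: F6 → Db6. F to D spans 3 letter names, so the interval is some kind of third.
Db6 to F6 is 4 semitones, which makes it a major third; the second version is lower, so the direction is down.
Checking another pair — B4 → G4 — gives the same interval.

down a major third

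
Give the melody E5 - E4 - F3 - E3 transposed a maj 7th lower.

F4 F3 Gb2 F2

E5 becomes F4
E4 becomes F3
F3 becomes Gb2
E3 becomes F2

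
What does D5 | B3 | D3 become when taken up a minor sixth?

Bb5 G4 Bb3

D5 gives Bb5
B3 gives G4
D3 gives Bb3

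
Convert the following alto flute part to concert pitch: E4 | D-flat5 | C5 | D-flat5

B3 Ab4 G4 Ab4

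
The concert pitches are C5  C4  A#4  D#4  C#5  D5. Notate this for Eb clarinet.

A4 A3 F##4 B#3 A#4 B4

Written C4 sounds as Eb4 on the Eb clarinet, so concert pitches are written a minor third down.
C5 -> A4
C4 -> A3
A#4 -> F##4
D#4 -> B#3
C#5 -> A#4
D5 -> B4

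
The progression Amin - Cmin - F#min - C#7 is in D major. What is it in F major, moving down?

Cmin Ebmin Amin E7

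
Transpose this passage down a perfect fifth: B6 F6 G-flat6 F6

E6 Bb5 Cb6 Bb5

B6 to E6
F6 to Bb5
Gb6 to Cb6
F6 to Bb5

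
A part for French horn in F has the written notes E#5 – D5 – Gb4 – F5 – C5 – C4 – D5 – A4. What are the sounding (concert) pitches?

Written C4 on the French horn in F sounds as F3, a perfect fifth lower; apply that shift to every note.
E#5 becomes A#4
D5 becomes G4
Gb4 becomes Cb4
F5 becomes Bb4
C5 becomes F4
C4 becomes F3
D5 becomes G4
A4 becomes D4

A#4 G4 Cb4 Bb4 F4 F3 G4 D4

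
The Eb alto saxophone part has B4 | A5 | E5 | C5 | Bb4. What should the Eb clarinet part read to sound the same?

First find concert pitch: the Eb alto saxophone sounds a major sixth below written, so B4 A5 E5 C5 Bb4 sounds D4 C5 G4 Eb4 Db4.
Then write for Eb clarinet: it sounds a minor third above written, so the part must be a minor third below concert.
D4 → B3
C5 → A4
G4 → E4
Eb4 → C4
Db4 → Bb3

B3 A4 E4 C4 Bb3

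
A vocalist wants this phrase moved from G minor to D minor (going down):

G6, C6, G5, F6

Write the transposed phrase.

D6 G5 D5 C6

From G down to D is a perfect fourth; apply that to each pitch.
G6 becomes D6
C6 becomes G5
G5 becomes D5
F6 becomes C6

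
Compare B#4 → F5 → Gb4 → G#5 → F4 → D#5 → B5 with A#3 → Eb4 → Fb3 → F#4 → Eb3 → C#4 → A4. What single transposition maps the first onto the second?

down a major ninth

From B#4 to A#3 is 9 letter names — a ninth of some quality.
A#3 to B#4 is 14 semitones, which makes it a major ninth; the second version is lower, so the direction is down.
Checking another pair — B5 → A4 — gives the same interval.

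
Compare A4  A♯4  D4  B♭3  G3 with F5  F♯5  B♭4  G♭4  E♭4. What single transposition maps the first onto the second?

up a minor sixth

Take the first pair: A4 → F5. A to F spans 6 letter names, so the interval is some kind of sixth.
A4 to F5 is 8 semitones, which makes it a minor sixth; the second version is higher, so the direction is up.
Checking another pair — G3 → Eb4 — gives the same interval.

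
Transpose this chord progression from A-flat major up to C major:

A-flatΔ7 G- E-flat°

CΔ7 B- G°

A-flat major up to C major is a major third; each chord root moves by that interval while the quality stays the same.
A-flatΔ7: root A-flat up a major third → C, giving CΔ7.
G-: root G up a major third → B, giving B-.
E-flat°: root E-flat up a major third → G, giving G°.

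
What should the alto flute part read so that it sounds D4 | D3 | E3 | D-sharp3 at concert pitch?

G4 G3 A3 G#3

Written C4 sounds as G3 on the alto flute, so concert pitches are written a perfect fourth up.
D4 to G4
D3 to G3
E3 to A3
D#3 to G#3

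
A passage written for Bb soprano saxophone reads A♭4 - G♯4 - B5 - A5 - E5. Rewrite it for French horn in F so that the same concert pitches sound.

Db5 C#5 E6 D6 A5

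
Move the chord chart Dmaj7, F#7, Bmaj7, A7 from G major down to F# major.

C#maj7 E#7 A#maj7 G#7

G major down to F# major is a minor second; each chord root moves by that interval while the quality stays the same.
Dmaj7: root D down a minor second → C#, giving C#maj7.
F#7: root F# down a minor second → E#, giving E#7.
Bmaj7: root B down a minor second → A#, giving A#maj7.
A7: root A down a minor second → G#, giving G#7.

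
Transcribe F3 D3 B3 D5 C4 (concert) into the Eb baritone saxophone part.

Written C4 sounds as Eb2 on the Eb baritone saxophone, so concert pitches are written a major thirteenth up.
F3 -> D5
D3 -> B4
B3 -> G#5
D5 -> B6
C4 -> A5

D5 B4 G#5 B6 A5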